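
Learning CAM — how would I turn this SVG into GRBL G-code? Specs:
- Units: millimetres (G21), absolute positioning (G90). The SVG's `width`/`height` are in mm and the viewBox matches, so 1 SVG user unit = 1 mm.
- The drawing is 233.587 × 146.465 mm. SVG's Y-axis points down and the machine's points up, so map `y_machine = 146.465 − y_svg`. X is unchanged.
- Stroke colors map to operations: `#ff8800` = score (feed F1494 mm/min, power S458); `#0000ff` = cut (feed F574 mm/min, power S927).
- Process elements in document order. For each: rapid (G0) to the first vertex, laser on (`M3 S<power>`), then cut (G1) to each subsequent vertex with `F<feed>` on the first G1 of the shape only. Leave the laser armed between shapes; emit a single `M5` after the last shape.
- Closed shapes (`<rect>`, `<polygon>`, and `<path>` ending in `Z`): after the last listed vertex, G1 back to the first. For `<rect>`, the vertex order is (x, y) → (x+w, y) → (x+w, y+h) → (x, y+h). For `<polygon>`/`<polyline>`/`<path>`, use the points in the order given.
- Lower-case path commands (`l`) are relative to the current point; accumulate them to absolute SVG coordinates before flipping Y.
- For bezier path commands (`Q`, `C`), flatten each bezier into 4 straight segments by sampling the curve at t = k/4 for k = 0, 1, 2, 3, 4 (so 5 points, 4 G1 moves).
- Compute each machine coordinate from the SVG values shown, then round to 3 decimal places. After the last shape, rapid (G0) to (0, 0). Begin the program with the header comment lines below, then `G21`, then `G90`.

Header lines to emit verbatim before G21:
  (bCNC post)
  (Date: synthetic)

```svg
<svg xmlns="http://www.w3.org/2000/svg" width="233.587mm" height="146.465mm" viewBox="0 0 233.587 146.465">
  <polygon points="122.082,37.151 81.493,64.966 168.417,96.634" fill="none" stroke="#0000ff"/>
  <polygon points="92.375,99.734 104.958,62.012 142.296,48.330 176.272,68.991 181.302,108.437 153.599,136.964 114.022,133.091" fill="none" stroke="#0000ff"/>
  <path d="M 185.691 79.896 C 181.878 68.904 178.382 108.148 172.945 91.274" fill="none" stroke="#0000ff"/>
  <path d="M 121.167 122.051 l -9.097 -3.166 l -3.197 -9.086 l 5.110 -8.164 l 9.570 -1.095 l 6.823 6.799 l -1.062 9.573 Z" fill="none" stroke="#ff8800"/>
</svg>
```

Since the viewBox matches the mm dimensions, user units are millimetres directly. The only transform is the Y-flip y_m = 146.465 − y_svg.

Shape 1 is a closed polygon drawn with `<polygon>`. Its stroke #0000ff means cut at S927, F574. After flipping Y the toolpath is (122.082,109.314) → (81.493,81.499) → (168.417,49.831) → (122.082,109.314), returning to the start.

Shape 2 is a regular polygon drawn with `<polygon>`. Its stroke #0000ff means cut at S927, F574. After flipping Y the toolpath is (92.375,46.731) → (104.958,84.453) → (142.296,98.135) → (176.272,77.474) → (181.302,38.028) → (153.599,9.501) → (114.022,13.374) → (92.375,46.731), returning to the start.

Shape 3 is a cubic bezier drawn with `<path>`. Its stroke #0000ff means cut at S927, F574. After flipping Y the toolpath is (185.691,66.569) → (182.855,67.056) → (179.927,58.674) → (176.694,51.396) → (172.945,55.191).

Shape 4 is a regular polygon drawn with `<path>`. Its stroke #ff8800 means score at S458, F1494. After flipping Y the toolpath is (121.167,24.414) → (112.070,27.580) → (108.873,36.666) → (113.983,44.830) → (123.553,45.925) → (130.376,39.126) → (129.314,29.553) → (121.167,24.414), returning to the start.

(bCNC post)
(Date: synthetic)
G21
G90
G0 X122.082 Y109.314
M3 S927
G1 X81.493 Y81.499 F574
G1 X168.417 Y49.831
G1 X122.082 Y109.314
G0 X92.375 Y46.731
M3 S927
G1 X104.958 Y84.453 F574
G1 X142.296 Y98.135
G1 X176.272 Y77.474
G1 X181.302 Y38.028
G1 X153.599 Y9.501
G1 X114.022 Y13.374
G1 X92.375 Y46.731
G0 X185.691 Y66.569
M3 S927
G1 X182.855 Y67.056 F574
G1 X179.927 Y58.674
G1 X176.694 Y51.396
G1 X172.945 Y55.191
G0 X121.167 Y24.414
M3 S458
G1 X112.070 Y27.580 F1494
G1 X108.873 Y36.666
G1 X113.983 Y44.830
G1 X123.553 Y45.925
G1 X130.376 Y39.126
G1 X129.314 Y29.553
G1 X121.167 Y24.414
M5
G0 X0.000 Y0.000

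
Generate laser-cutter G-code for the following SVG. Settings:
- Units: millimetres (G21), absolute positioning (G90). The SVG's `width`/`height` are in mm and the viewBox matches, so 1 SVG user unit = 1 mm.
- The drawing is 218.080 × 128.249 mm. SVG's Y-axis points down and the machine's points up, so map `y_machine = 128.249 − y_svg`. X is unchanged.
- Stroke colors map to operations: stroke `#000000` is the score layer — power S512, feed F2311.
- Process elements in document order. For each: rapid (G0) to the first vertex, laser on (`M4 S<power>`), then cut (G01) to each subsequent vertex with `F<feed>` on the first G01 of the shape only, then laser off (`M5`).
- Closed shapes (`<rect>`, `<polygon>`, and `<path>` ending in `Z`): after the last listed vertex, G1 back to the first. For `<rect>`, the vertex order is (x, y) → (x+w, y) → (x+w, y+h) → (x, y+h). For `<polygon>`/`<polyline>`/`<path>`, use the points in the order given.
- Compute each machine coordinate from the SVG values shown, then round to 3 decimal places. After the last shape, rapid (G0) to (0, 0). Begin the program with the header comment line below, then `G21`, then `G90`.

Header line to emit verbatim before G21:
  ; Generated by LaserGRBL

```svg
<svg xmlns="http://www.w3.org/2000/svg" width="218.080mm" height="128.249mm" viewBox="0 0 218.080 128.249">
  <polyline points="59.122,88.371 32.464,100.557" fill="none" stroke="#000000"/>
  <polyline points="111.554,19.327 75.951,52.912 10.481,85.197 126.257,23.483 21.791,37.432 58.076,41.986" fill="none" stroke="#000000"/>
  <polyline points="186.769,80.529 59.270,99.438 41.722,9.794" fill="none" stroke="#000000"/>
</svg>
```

1 u = 1 mm; y_m = 128.249 − y.

[1] `<polyline>` line segment, #000000→score S512 F2311: (59.122,39.878) → (32.464,27.692)

[2] `<polyline>` open polyline, #000000→score S512 F2311: (111.554,108.922) → (75.951,75.337) → (10.481,43.052) → (126.257,104.766) → (21.791,90.817) → (58.076,86.263)

[3] `<polyline>` open polyline, #000000→score S512 F2311: (186.769,47.720) → (59.270,28.811) → (41.722,118.455)

; Generated by LaserGRBL
G21
G90
G0 X59.122 Y39.878
M4 S512
G01 X32.464 Y27.692 F2311
M5
G0 X111.554 Y108.922
M4 S512
G01 X75.951 Y75.337 F2311
G01 X10.481 Y43.052
G01 X126.257 Y104.766
G01 X21.791 Y90.817
G01 X58.076 Y86.263
M5
G0 X186.769 Y47.720
M4 S512
G01 X59.270 Y28.811 F2311
G01 X41.722 Y118.455
M5
G0 X0.000 Y0.000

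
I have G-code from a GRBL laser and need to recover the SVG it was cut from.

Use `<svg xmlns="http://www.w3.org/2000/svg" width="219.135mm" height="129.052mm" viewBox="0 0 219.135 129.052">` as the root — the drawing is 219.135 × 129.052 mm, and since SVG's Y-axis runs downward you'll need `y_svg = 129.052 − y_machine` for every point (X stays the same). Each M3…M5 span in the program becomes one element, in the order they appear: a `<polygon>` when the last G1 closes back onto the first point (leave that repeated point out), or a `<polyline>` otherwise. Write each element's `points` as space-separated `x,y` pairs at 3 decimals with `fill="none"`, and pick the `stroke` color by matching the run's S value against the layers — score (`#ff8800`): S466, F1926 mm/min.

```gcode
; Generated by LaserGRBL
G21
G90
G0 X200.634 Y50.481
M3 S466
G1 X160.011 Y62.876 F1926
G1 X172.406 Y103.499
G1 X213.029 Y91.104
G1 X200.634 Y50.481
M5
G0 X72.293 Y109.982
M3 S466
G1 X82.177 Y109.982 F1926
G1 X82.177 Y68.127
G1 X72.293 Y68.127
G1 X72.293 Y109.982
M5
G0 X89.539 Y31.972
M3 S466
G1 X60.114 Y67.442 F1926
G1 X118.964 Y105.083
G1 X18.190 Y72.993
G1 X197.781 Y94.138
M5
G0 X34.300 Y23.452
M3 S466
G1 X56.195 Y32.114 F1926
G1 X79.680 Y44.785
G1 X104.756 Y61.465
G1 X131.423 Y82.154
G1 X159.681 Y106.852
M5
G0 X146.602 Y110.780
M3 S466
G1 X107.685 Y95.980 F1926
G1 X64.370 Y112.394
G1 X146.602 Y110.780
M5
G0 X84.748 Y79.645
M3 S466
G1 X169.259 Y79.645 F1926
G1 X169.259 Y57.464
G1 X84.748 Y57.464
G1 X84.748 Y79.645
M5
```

Each laser-on run becomes one SVG element. Flip Y back into SVG space with y_svg = 129.052 − y_machine. Every run uses S466, so all elements get stroke `#ff8800` (score).

Run 1: The run returns to its start, so emit a `<polygon>` with points (Y-flipped): 200.634,78.571 160.011,66.176 172.406,25.553 213.029,37.948.

Run 2: The run returns to its start, so emit a `<polygon>` with points (Y-flipped): 72.293,19.070 82.177,19.070 82.177,60.925 72.293,60.925.

Run 3: The run is open, so emit a `<polyline>` with points (Y-flipped): 89.539,97.080 60.114,61.610 118.964,23.969 18.190,56.059 197.781,34.914.

Run 4: The run is open, so emit a `<polyline>` with points (Y-flipped): 34.300,105.600 56.195,96.938 79.680,84.267 104.756,67.587 131.423,46.898 159.681,22.200.

Run 5: The run returns to its start, so emit a `<polygon>` with points (Y-flipped): 146.602,18.272 107.685,33.072 64.370,16.658.

Run 6: The run returns to its start, so emit a `<polygon>` with points (Y-flipped): 84.748,49.407 169.259,49.407 169.259,71.588 84.748,71.588.

<svg xmlns="http://www.w3.org/2000/svg" width="219.135mm" height="129.052mm" viewBox="0 0 219.135 129.052">
  <polygon points="200.634,78.571 160.011,66.176 172.406,25.553 213.029,37.948" fill="none" stroke="#ff8800"/>
  <polygon points="72.293,19.070 82.177,19.070 82.177,60.925 72.293,60.925" fill="none" stroke="#ff8800"/>
  <polyline points="89.539,97.080 60.114,61.610 118.964,23.969 18.190,56.059 197.781,34.914" fill="none" stroke="#ff8800"/>
  <polyline points="34.300,105.600 56.195,96.938 79.680,84.267 104.756,67.587 131.423,46.898 159.681,22.200" fill="none" stroke="#ff8800"/>
  <polygon points="146.602,18.272 107.685,33.072 64.370,16.658" fill="none" stroke="#ff8800"/>
  <polygon points="84.748,49.407 169.259,49.407 169.259,71.588 84.748,71.588" fill="none" stroke="#ff8800"/>
</svg>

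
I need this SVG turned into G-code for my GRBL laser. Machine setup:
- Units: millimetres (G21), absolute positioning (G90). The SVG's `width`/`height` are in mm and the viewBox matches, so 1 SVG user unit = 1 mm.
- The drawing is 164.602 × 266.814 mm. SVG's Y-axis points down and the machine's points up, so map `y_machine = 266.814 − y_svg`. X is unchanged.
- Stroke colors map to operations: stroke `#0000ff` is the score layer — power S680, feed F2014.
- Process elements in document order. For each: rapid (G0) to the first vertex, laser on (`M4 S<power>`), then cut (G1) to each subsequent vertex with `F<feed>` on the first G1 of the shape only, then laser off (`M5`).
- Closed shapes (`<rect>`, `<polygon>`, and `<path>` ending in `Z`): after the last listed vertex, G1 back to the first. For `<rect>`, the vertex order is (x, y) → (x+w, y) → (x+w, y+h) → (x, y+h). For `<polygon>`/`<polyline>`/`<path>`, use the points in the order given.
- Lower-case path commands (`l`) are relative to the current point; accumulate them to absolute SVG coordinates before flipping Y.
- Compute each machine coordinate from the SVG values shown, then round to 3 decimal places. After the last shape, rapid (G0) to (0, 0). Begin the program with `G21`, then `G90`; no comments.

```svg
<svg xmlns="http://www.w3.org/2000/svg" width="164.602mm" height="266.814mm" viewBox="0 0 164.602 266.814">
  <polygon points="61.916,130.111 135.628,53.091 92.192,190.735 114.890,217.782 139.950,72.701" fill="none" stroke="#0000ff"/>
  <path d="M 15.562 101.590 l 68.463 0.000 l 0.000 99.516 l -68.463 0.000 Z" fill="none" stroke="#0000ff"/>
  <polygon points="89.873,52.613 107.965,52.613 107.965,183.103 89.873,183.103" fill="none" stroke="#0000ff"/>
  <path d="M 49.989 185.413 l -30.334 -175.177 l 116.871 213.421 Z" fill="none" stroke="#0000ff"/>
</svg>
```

G21
G90
G0 X61.916 Y136.703
M4 S680
G1 X135.628 Y213.723 F2014
G1 X92.192 Y76.079
G1 X114.890 Y49.032
G1 X139.950 Y194.113
G1 X61.916 Y136.703
M5
G0 X15.562 Y165.224
M4 S680
G1 X84.025 Y165.224 F2014
G1 X84.025 Y65.708
G1 X15.562 Y65.708
G1 X15.562 Y165.224
M5
G0 X89.873 Y214.201
M4 S680
G1 X107.965 Y214.201 F2014
G1 X107.965 Y83.711
G1 X89.873 Y83.711
G1 X89.873 Y214.201
M5
G0 X49.989 Y81.401
M4 S680
G1 X19.655 Y256.578 F2014
G1 X136.526 Y43.157
G1 X49.989 Y81.401
M5
G0 X0.000 Y0.000

viewBox `0 0 164.602 266.814` with mm width/height → 1 unit = 1 mm. Flip: y_m = 266.814 − y_svg.

**Shape 1** — `<polygon>` closed polygon, stroke `#0000ff` → score (S680, F2014). Machine vertices: (61.916,136.703) → (135.628,213.723) → (92.192,76.079) → (114.890,49.032) → (139.950,194.113) → (61.916,136.703). Closed: final G1 returns to the first vertex.

**Shape 2** — `<path>` rectangle, stroke `#0000ff` → score (S680, F2014). Machine vertices: (15.562,165.224) → (84.025,165.224) → (84.025,65.708) → (15.562,65.708) → (15.562,165.224). Closed: final G1 returns to the first vertex.

**Shape 3** — `<polygon>` rectangle, stroke `#0000ff` → score (S680, F2014). Machine vertices: (89.873,214.201) → (107.965,214.201) → (107.965,83.711) → (89.873,83.711) → (89.873,214.201). Closed: final G1 returns to the first vertex.

**Shape 4** — `<path>` closed polygon, stroke `#0000ff` → score (S680, F2014). Machine vertices: (49.989,81.401) → (19.655,256.578) → (136.526,43.157) → (49.989,81.401). Closed: final G1 returns to the first vertex.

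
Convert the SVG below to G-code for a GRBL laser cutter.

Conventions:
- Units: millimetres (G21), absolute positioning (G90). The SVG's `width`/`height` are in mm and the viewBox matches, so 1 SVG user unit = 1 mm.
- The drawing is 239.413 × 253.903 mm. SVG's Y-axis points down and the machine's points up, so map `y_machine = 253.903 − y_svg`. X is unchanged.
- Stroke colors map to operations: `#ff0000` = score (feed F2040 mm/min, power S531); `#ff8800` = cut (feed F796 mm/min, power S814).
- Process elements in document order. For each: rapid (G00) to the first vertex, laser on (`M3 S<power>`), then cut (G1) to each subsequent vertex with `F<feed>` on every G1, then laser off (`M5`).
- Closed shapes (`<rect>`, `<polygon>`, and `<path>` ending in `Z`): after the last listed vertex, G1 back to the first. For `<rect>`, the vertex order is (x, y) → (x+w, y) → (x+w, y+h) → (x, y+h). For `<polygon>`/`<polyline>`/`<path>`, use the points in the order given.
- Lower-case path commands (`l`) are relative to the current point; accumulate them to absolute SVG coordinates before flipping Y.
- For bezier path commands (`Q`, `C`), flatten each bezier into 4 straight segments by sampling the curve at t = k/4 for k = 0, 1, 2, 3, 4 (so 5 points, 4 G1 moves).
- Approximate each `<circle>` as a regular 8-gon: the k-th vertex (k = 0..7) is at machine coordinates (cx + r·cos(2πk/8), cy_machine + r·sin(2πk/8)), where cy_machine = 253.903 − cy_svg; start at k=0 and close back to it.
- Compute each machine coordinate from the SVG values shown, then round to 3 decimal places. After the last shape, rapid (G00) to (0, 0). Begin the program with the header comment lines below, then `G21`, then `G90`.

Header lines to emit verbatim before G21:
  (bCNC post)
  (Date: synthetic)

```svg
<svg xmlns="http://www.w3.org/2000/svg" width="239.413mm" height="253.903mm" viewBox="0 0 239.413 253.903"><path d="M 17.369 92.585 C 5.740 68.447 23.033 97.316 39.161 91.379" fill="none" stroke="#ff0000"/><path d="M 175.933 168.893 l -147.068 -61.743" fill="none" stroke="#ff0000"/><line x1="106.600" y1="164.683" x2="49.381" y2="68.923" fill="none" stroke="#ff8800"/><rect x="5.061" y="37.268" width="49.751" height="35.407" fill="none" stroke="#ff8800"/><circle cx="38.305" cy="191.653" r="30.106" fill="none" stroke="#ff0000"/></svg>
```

1 u = 1 mm; y_m = 253.903 − y.

[1] `<path>` cubic bezier, #ff0000→score S531 F2040: (17.369,161.318) → (13.600,170.855) → (17.856,168.746) → (27.317,163.225) → (39.161,162.524)

[2] `<path>` line segment, #ff0000→score S531 F2040: (175.933,85.010) → (28.865,146.753)

[3] `<line>` line segment, #ff8800→cut S814 F796: (106.600,89.220) → (49.381,184.980)

[4] `<rect>` rectangle, #ff8800→cut S814 F796: (5.061,216.635) → (54.812,216.635) → (54.812,181.228) → (5.061,181.228) → (5.061,216.635) (closed)

[5] `<circle>` circle, #ff0000→score S531 F2040: (68.411,62.250) → (59.593,83.538) → (38.305,92.356) → (17.017,83.538) → (8.199,62.250) → (17.017,40.962) → (38.305,32.144) → (59.593,40.962) → (68.411,62.250) (closed)

(bCNC post)
(Date: synthetic)
G21
G90
G00 X17.369 Y161.318
M3 S531
G1 X13.600 Y170.855 F2040
G1 X17.856 Y168.746 F2040
G1 X27.317 Y163.225 F2040
G1 X39.161 Y162.524 F2040
M5
G00 X175.933 Y85.010
M3 S531
G1 X28.865 Y146.753 F2040
M5
G00 X106.600 Y89.220
M3 S814
G1 X49.381 Y184.980 F796
M5
G00 X5.061 Y216.635
M3 S814
G1 X54.812 Y216.635 F796
G1 X54.812 Y181.228 F796
G1 X5.061 Y181.228 F796
G1 X5.061 Y216.635 F796
M5
G00 X68.411 Y62.250
M3 S531
G1 X59.593 Y83.538 F2040
G1 X38.305 Y92.356 F2040
G1 X17.017 Y83.538 F2040
G1 X8.199 Y62.250 F2040
G1 X17.017 Y40.962 F2040
G1 X38.305 Y32.144 F2040
G1 X59.593 Y40.962 F2040
G1 X68.411 Y62.250 F2040
M5
G00 X0.000 Y0.000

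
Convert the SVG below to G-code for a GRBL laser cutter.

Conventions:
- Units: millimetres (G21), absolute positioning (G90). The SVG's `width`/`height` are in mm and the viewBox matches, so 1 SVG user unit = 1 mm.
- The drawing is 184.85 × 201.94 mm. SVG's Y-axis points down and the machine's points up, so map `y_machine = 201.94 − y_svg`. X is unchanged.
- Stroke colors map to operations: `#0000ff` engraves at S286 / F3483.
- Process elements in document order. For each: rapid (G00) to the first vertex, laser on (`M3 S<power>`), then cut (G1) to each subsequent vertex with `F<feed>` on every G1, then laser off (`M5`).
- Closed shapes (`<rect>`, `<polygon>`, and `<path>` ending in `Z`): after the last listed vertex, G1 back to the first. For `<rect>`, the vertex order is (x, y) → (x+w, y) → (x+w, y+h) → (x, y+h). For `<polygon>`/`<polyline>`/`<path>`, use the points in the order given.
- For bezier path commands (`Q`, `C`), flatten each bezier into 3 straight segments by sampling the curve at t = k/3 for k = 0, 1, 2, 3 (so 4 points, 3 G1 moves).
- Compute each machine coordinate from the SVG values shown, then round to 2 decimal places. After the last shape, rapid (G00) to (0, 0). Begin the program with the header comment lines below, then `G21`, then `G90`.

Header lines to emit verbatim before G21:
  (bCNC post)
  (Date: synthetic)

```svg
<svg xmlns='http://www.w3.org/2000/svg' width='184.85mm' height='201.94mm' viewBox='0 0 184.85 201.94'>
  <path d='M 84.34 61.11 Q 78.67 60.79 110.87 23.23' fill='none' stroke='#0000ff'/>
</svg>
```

viewBox `0 0 184.85 201.94` with mm width/height → 1 unit = 1 mm. Flip: y_m = 201.94 − y_svg.

**Shape 1** — `<path>` quadratic bezier, stroke `#0000ff` → engrave (S286, F3483). Control points (SVG): P0=(84.34,61.11), P1=(78.67,60.79), P2=(110.87,23.23); sampled at t=k/3. Machine vertices: (84.34,140.83) → (84.77,145.18) → (93.61,157.81) → (110.87,178.71). Open path.

(bCNC post)
(Date: synthetic)
G21
G90
G00 X84.34 Y140.83
M3 S286
G1 X84.77 Y145.18 F3483
G1 X93.61 Y157.81 F3483
G1 X110.87 Y178.71 F3483
M5
G00 X0.00 Y0.00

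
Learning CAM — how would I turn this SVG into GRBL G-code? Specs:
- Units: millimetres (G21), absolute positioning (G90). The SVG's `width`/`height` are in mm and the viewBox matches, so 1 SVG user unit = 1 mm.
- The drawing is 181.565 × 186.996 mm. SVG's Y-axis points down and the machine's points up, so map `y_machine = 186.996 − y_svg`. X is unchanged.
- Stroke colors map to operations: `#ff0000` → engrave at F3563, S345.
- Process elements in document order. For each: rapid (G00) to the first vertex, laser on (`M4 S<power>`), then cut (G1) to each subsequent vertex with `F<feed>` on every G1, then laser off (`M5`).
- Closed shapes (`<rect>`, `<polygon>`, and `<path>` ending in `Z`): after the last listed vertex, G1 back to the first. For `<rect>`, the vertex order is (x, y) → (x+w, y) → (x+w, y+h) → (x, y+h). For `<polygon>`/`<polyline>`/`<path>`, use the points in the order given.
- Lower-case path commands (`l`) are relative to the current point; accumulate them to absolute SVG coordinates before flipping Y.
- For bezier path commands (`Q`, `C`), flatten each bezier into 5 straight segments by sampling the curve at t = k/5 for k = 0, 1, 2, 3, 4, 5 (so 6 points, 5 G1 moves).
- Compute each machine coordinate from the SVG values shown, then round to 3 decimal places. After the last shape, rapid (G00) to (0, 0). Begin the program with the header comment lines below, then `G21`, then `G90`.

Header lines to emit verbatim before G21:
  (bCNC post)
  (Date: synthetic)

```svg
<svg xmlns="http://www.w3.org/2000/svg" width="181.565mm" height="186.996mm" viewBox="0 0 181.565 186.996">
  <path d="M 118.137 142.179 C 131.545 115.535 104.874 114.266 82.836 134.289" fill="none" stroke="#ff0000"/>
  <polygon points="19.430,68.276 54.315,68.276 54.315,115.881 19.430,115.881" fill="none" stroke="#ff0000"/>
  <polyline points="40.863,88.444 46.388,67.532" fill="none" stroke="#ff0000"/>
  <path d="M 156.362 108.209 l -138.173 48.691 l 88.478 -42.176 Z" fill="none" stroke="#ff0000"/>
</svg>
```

Since the viewBox matches the mm dimensions, user units are millimetres directly. The only transform is the Y-flip y_m = 186.996 − y_svg.

Shape 1 is a cubic bezier drawn with `<path>`. Its stroke #ff0000 means engrave at S345, F3563. After flipping Y the toolpath is (118.137,44.817) → (121.730,57.791) → (117.850,64.871) → (108.644,66.253) → (96.257,62.133) → (82.836,52.707).

Shape 2 is a rectangle drawn with `<polygon>`. Its stroke #ff0000 means engrave at S345, F3563. After flipping Y the toolpath is (19.430,118.720) → (54.315,118.720) → (54.315,71.115) → (19.430,71.115) → (19.430,118.720), returning to the start.

Shape 3 is a line segment drawn with `<polyline>`. Its stroke #ff0000 means engrave at S345, F3563. After flipping Y the toolpath is (40.863,98.552) → (46.388,119.464).

Shape 4 is a closed polygon drawn with `<path>`. Its stroke #ff0000 means engrave at S345, F3563. After flipping Y the toolpath is (156.362,78.787) → (18.189,30.096) → (106.667,72.272) → (156.362,78.787), returning to the start.

(bCNC post)
(Date: synthetic)
G21
G90
G00 X118.137 Y44.817
M4 S345
G1 X121.730 Y57.791 F3563
G1 X117.850 Y64.871 F3563
G1 X108.644 Y66.253 F3563
G1 X96.257 Y62.133 F3563
G1 X82.836 Y52.707 F3563
M5
G00 X19.430 Y118.720
M4 S345
G1 X54.315 Y118.720 F3563
G1 X54.315 Y71.115 F3563
G1 X19.430 Y71.115 F3563
G1 X19.430 Y118.720 F3563
M5
G00 X40.863 Y98.552
M4 S345
G1 X46.388 Y119.464 F3563
M5
G00 X156.362 Y78.787
M4 S345
G1 X18.189 Y30.096 F3563
G1 X106.667 Y72.272 F3563
G1 X156.362 Y78.787 F3563
M5
G00 X0.000 Y0.000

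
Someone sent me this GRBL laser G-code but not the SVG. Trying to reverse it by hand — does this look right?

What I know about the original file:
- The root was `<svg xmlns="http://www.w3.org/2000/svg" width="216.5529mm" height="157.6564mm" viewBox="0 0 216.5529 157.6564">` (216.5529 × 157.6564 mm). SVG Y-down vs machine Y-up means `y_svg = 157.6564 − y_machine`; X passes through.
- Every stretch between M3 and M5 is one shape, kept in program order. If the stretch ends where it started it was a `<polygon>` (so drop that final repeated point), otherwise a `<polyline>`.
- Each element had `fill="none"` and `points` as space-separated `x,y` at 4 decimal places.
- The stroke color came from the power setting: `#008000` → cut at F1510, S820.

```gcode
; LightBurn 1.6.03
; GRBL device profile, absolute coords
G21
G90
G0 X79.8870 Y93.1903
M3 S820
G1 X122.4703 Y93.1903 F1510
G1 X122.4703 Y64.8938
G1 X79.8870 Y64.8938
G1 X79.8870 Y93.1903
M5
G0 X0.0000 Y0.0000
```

y_svg = 157.6564 − y_m. Every run uses S820, so all elements get stroke `#008000` (cut).

[1] closed run; points: 79.8870,64.4661 122.4703,64.4661 122.4703,92.7626 79.8870,92.7626

<svg xmlns="http://www.w3.org/2000/svg" width="216.5529mm" height="157.6564mm" viewBox="0 0 216.5529 157.6564">
  <polygon points="79.8870,64.4661 122.4703,64.4661 122.4703,92.7626 79.8870,92.7626" fill="none" stroke="#008000"/>
</svg>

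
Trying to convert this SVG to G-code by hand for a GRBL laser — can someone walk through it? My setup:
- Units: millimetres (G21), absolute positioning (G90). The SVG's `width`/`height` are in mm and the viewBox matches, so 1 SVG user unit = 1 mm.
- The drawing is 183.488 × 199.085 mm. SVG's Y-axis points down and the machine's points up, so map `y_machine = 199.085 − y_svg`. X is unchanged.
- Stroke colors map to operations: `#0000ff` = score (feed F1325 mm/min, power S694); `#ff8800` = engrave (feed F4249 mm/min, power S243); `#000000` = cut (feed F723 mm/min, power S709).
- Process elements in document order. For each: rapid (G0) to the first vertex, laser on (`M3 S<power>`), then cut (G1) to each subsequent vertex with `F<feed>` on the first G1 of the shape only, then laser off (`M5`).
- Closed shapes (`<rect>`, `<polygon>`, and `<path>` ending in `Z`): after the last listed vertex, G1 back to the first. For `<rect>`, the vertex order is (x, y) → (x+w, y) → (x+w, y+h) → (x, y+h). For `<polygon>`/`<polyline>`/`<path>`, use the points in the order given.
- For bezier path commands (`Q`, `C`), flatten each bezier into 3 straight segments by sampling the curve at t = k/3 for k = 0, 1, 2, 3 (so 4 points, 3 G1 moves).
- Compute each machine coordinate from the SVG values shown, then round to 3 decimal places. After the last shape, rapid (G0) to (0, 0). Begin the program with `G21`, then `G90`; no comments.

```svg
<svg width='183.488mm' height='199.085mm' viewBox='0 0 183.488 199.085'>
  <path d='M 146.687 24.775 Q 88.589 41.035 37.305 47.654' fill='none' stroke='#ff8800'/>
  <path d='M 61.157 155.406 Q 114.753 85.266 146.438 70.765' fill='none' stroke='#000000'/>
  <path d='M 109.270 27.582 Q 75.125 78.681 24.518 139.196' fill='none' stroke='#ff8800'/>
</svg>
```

G21
G90
G0 X146.687 Y174.310
M3 S243
G1 X108.712 Y164.541 F4249
G1 X72.251 Y156.915
G1 X37.305 Y151.431
M5
G0 X61.157 Y43.679
M3 S709
G1 X94.453 Y84.257 F723
G1 X122.880 Y112.471
G1 X146.438 Y128.320
M5
G0 X109.270 Y171.503
M3 S243
G1 X84.678 Y136.391 F4249
G1 X56.427 Y99.186
G1 X24.518 Y59.889
M5
G0 X0.000 Y0.000

viewBox `0 0 183.488 199.085` with mm width/height → 1 unit = 1 mm. Flip: y_m = 199.085 − y_svg.

**Shape 1** — `<path>` quadratic bezier, stroke `#ff8800` → engrave (S243, F4249). Control points (SVG): P0=(146.687,24.775), P1=(88.589,41.035), P2=(37.305,47.654); sampled at t=k/3. Machine vertices: (146.687,174.310) → (108.712,164.541) → (72.251,156.915) → (37.305,151.431). Open path.

**Shape 2** — `<path>` quadratic bezier, stroke `#000000` → cut (S709, F723). Control points (SVG): P0=(61.157,155.406), P1=(114.753,85.266), P2=(146.438,70.765); sampled at t=k/3. Machine vertices: (61.157,43.679) → (94.453,84.257) → (122.880,112.471) → (146.438,128.320). Open path.

**Shape 3** — `<path>` quadratic bezier, stroke `#ff8800` → engrave (S243, F4249). Control points (SVG): P0=(109.270,27.582), P1=(75.125,78.681), P2=(24.518,139.196); sampled at t=k/3. Machine vertices: (109.270,171.503) → (84.678,136.391) → (56.427,99.186) → (24.518,59.889). Open path.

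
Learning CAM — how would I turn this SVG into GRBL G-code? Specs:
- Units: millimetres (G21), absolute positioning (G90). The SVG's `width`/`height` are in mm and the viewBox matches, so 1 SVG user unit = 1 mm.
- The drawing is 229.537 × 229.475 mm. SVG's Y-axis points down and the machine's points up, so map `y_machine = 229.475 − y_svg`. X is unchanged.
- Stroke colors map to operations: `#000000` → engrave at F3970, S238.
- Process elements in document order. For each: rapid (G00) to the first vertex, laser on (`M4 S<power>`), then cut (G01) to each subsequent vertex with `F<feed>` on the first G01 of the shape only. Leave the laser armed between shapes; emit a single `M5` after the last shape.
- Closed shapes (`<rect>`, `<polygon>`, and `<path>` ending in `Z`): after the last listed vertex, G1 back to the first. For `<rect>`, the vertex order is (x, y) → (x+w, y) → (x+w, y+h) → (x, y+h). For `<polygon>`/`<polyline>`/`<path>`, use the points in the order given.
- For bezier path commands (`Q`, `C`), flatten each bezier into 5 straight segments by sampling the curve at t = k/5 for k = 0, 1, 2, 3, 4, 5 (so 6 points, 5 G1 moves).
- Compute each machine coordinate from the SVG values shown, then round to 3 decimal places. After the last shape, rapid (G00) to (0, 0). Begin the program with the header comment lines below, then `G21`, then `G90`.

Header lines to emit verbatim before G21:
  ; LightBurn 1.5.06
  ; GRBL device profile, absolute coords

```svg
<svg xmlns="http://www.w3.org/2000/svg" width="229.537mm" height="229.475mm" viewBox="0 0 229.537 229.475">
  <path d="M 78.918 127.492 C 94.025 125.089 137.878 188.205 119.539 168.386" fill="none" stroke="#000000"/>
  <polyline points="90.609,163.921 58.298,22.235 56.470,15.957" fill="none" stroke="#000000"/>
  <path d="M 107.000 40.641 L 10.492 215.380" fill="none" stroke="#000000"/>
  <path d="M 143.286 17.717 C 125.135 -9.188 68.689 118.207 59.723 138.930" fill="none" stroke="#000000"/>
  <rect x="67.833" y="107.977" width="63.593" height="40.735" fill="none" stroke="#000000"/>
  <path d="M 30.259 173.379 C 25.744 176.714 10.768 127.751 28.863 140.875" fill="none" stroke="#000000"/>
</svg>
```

; LightBurn 1.5.06
; GRBL device profile, absolute coords
G21
G90
G00 X78.918 Y101.983
M4 S238
G01 X90.704 Y96.750 F3970
G01 X105.024 Y82.919
G01 X117.514 Y67.614
G01 X123.807 Y57.962
G01 X119.539 Y61.089
G00 X90.609 Y65.554
M4 S238
G01 X58.298 Y207.240 F3970
G01 X56.470 Y213.518
G00 X107.000 Y188.834
M4 S238
G01 X10.492 Y14.095 F3970
G00 X143.286 Y211.758
M4 S238
G01 X128.486 Y211.473 F3970
G01 X108.613 Y186.682
G01 X87.783 Y149.913
G01 X70.114 Y113.692
G01 X59.723 Y90.545
G00 X67.833 Y121.498
M4 S238
G01 X131.426 Y121.498 F3970
G01 X131.426 Y80.763
G01 X67.833 Y80.763
G01 X67.833 Y121.498
G00 X30.259 Y56.096
M4 S238
G01 X26.643 Y59.456 F3970
G01 X22.606 Y69.876
G01 X20.237 Y81.868
G01 X21.626 Y89.939
G01 X28.863 Y88.600
M5
G00 X0.000 Y0.000

Since the viewBox matches the mm dimensions, user units are millimetres directly. The only transform is the Y-flip y_m = 229.475 − y_svg.

Shape 1 is a cubic bezier drawn with `<path>`. Its stroke #000000 means engrave at S238, F3970. After flipping Y the toolpath is (78.918,101.983) → (90.704,96.750) → (105.024,82.919) → (117.514,67.614) → (123.807,57.962) → (119.539,61.089).

Shape 2 is a open polyline drawn with `<polyline>`. Its stroke #000000 means engrave at S238, F3970. After flipping Y the toolpath is (90.609,65.554) → (58.298,207.240) → (56.470,213.518).

Shape 3 is a line segment drawn with `<path>`. Its stroke #000000 means engrave at S238, F3970. After flipping Y the toolpath is (107.000,188.834) → (10.492,14.095).

Shape 4 is a cubic bezier drawn with `<path>`. Its stroke #000000 means engrave at S238, F3970. After flipping Y the toolpath is (143.286,211.758) → (128.486,211.473) → (108.613,186.682) → (87.783,149.913) → (70.114,113.692) → (59.723,90.545).

Shape 5 is a rectangle drawn with `<rect>`. Its stroke #000000 means engrave at S238, F3970. After flipping Y the toolpath is (67.833,121.498) → (131.426,121.498) → (131.426,80.763) → (67.833,80.763) → (67.833,121.498), returning to the start.

Shape 6 is a cubic bezier drawn with `<path>`. Its stroke #000000 means engrave at S238, F3970. After flipping Y the toolpath is (30.259,56.096) → (26.643,59.456) → (22.606,69.876) → (20.237,81.868) → (21.626,89.939) → (28.863,88.600).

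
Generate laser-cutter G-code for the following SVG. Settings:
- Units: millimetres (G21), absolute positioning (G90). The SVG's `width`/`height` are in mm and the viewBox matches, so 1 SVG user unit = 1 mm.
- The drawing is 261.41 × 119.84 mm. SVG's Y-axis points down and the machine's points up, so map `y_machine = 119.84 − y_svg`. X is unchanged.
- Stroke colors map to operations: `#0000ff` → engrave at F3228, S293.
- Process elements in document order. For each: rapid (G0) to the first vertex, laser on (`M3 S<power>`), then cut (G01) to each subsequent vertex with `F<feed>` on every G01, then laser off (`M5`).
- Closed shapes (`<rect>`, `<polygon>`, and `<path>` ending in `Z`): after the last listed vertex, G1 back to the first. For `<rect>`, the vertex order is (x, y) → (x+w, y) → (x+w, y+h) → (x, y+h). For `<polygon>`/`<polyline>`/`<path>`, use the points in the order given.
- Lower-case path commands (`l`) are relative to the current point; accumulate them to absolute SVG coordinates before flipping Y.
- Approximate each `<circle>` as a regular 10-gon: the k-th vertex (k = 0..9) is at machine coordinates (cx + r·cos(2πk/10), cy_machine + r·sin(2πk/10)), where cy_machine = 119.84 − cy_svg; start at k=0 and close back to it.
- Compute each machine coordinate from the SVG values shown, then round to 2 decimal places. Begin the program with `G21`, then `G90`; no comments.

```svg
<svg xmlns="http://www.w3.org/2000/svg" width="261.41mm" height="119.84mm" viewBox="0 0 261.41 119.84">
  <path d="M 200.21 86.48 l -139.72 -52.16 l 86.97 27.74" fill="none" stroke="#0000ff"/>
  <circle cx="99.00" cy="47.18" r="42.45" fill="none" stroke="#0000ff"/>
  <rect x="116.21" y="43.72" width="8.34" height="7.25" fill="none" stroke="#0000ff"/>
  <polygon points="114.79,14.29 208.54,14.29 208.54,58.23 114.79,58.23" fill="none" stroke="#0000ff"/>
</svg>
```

viewBox `0 0 261.41 119.84` with mm width/height → 1 unit = 1 mm. Flip: y_m = 119.84 − y_svg.

**Shape 1** — `<path>` open polyline, stroke `#0000ff` → engrave (S293, F3228). Machine vertices: (200.21,33.36) → (60.49,85.52) → (147.46,57.78). Open path.

**Shape 2** — `<circle>` circle, stroke `#0000ff` → engrave (S293, F3228). Machine vertices: (141.45,72.66) → (133.34,97.61) → (112.12,113.03) → (85.88,113.03) → (64.66,97.61) → (56.55,72.66) → (64.66,47.71) → (85.88,32.29) → (112.12,32.29) → (133.34,47.71) → (141.45,72.66). Closed: final G1 returns to the first vertex.

**Shape 3** — `<rect>` rectangle, stroke `#0000ff` → engrave (S293, F3228). Machine vertices: (116.21,76.12) → (124.55,76.12) → (124.55,68.87) → (116.21,68.87) → (116.21,76.12). Closed: final G1 returns to the first vertex.

**Shape 4** — `<polygon>` rectangle, stroke `#0000ff` → engrave (S293, F3228). Machine vertices: (114.79,105.55) → (208.54,105.55) → (208.54,61.61) → (114.79,61.61) → (114.79,105.55). Closed: final G1 returns to the first vertex.

G21
G90
G0 X200.21 Y33.36
M3 S293
G01 X60.49 Y85.52 F3228
G01 X147.46 Y57.78 F3228
M5
G0 X141.45 Y72.66
M3 S293
G01 X133.34 Y97.61 F3228
G01 X112.12 Y113.03 F3228
G01 X85.88 Y113.03 F3228
G01 X64.66 Y97.61 F3228
G01 X56.55 Y72.66 F3228
G01 X64.66 Y47.71 F3228
G01 X85.88 Y32.29 F3228
G01 X112.12 Y32.29 F3228
G01 X133.34 Y47.71 F3228
G01 X141.45 Y72.66 F3228
M5
G0 X116.21 Y76.12
M3 S293
G01 X124.55 Y76.12 F3228
G01 X124.55 Y68.87 F3228
G01 X116.21 Y68.87 F3228
G01 X116.21 Y76.12 F3228
M5
G0 X114.79 Y105.55
M3 S293
G01 X208.54 Y105.55 F3228
G01 X208.54 Y61.61 F3228
G01 X114.79 Y61.61 F3228
G01 X114.79 Y105.55 F3228
M5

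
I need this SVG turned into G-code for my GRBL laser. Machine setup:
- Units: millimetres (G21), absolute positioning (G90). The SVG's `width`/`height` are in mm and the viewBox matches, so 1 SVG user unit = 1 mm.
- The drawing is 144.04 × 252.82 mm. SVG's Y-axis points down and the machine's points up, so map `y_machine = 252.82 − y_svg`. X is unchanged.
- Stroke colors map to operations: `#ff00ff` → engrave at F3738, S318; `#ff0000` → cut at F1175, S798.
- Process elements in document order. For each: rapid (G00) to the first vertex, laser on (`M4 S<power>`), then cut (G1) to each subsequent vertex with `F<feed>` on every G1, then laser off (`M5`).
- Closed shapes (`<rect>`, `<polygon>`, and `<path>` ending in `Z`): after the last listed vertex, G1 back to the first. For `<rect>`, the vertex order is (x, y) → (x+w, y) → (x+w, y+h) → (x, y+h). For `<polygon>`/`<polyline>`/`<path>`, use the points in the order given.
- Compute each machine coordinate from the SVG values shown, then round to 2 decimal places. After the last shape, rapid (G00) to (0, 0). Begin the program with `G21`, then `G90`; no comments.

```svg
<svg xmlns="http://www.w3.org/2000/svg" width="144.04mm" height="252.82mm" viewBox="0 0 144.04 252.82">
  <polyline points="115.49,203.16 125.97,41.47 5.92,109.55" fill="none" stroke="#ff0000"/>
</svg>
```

1 u = 1 mm; y_m = 252.82 − y.

[1] `<polyline>` open polyline, #ff0000→cut S798 F1175: (115.49,49.66) → (125.97,211.35) → (5.92,143.27)

G21
G90
G00 X115.49 Y49.66
M4 S798
G1 X125.97 Y211.35 F1175
G1 X5.92 Y143.27 F1175
M5
G00 X0.00 Y0.00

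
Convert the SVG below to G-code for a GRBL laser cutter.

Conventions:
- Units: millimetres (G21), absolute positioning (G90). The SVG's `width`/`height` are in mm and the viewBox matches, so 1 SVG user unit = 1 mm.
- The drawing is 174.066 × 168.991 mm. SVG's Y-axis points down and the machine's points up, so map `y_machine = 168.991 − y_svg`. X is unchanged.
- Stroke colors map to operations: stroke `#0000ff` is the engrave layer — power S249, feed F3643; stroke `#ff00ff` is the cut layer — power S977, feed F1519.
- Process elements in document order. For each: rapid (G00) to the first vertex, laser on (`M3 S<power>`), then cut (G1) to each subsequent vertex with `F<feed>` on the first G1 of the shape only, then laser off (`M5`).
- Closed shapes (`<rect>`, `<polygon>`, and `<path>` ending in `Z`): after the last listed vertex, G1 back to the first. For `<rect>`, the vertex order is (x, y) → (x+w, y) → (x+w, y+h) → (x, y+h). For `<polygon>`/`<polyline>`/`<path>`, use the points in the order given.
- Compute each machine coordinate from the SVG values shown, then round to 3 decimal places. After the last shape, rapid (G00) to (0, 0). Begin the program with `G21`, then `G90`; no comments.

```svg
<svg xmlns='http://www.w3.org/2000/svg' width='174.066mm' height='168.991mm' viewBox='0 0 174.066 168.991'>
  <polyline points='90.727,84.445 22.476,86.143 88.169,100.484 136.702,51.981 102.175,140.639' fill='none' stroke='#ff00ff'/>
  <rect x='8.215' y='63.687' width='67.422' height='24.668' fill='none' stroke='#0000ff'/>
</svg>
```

1 u = 1 mm; y_m = 168.991 − y.

[1] `<polyline>` open polyline, #ff00ff→cut S977 F1519: (90.727,84.546) → (22.476,82.848) → (88.169,68.507) → (136.702,117.010) → (102.175,28.352)

[2] `<rect>` rectangle, #0000ff→engrave S249 F3643: (8.215,105.304) → (75.637,105.304) → (75.637,80.636) → (8.215,80.636) → (8.215,105.304) (closed)

G21
G90
G00 X90.727 Y84.546
M3 S977
G1 X22.476 Y82.848 F1519
G1 X88.169 Y68.507
G1 X136.702 Y117.010
G1 X102.175 Y28.352
M5
G00 X8.215 Y105.304
M3 S249
G1 X75.637 Y105.304 F3643
G1 X75.637 Y80.636
G1 X8.215 Y80.636
G1 X8.215 Y105.304
M5
G00 X0.000 Y0.000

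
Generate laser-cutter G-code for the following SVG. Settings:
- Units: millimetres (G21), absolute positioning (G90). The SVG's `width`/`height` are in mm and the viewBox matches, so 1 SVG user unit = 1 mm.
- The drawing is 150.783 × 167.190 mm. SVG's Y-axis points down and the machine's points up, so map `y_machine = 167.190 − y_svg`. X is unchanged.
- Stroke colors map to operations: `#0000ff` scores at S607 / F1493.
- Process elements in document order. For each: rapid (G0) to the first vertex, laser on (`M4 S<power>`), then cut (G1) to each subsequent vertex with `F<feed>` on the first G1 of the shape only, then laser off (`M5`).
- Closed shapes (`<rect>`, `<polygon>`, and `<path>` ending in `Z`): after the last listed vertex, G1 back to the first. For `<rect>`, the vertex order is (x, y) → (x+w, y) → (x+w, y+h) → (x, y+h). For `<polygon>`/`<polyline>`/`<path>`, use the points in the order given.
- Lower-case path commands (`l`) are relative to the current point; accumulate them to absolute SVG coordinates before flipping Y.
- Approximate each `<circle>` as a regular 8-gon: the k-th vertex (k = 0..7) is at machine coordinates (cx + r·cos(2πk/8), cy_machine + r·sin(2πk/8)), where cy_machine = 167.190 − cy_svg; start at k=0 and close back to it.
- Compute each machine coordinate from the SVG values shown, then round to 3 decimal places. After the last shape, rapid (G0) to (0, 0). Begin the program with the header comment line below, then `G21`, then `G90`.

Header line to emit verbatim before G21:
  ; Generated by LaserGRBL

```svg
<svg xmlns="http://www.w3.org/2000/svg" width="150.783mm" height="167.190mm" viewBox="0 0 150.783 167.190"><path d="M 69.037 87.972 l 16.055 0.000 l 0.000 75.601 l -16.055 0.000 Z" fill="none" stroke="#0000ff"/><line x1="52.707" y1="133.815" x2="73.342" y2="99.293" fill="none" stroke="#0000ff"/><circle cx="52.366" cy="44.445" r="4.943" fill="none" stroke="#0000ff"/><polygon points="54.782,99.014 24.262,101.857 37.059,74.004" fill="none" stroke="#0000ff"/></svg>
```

Since the viewBox matches the mm dimensions, user units are millimetres directly. The only transform is the Y-flip y_m = 167.190 − y_svg.

Shape 1 is a rectangle drawn with `<path>`. Its stroke #0000ff means score at S607, F1493. After flipping Y the toolpath is (69.037,79.218) → (85.092,79.218) → (85.092,3.617) → (69.037,3.617) → (69.037,79.218), returning to the start.

Shape 2 is a line segment drawn with `<line>`. Its stroke #0000ff means score at S607, F1493. After flipping Y the toolpath is (52.707,33.375) → (73.342,67.897).

Shape 3 is a circle drawn with `<circle>`. Its stroke #0000ff means score at S607, F1493. After flipping Y the toolpath is (57.309,122.745) → (55.861,126.240) → (52.366,127.688) → (48.871,126.240) → (47.423,122.745) → (48.871,119.250) → (52.366,117.802) → (55.861,119.250) → (57.309,122.745), returning to the start.

Shape 4 is a regular polygon drawn with `<polygon>`. Its stroke #0000ff means score at S607, F1493. After flipping Y the toolpath is (54.782,68.176) → (24.262,65.333) → (37.059,93.186) → (54.782,68.176), returning to the start.

; Generated by LaserGRBL
G21
G90
G0 X69.037 Y79.218
M4 S607
G1 X85.092 Y79.218 F1493
G1 X85.092 Y3.617
G1 X69.037 Y3.617
G1 X69.037 Y79.218
M5
G0 X52.707 Y33.375
M4 S607
G1 X73.342 Y67.897 F1493
M5
G0 X57.309 Y122.745
M4 S607
G1 X55.861 Y126.240 F1493
G1 X52.366 Y127.688
G1 X48.871 Y126.240
G1 X47.423 Y122.745
G1 X48.871 Y119.250
G1 X52.366 Y117.802
G1 X55.861 Y119.250
G1 X57.309 Y122.745
M5
G0 X54.782 Y68.176
M4 S607
G1 X24.262 Y65.333 F1493
G1 X37.059 Y93.186
G1 X54.782 Y68.176
M5
G0 X0.000 Y0.000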